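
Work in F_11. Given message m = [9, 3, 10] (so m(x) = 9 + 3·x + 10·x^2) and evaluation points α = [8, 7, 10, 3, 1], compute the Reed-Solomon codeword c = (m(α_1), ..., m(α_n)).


c = [2, 3, 5, 9, 0]

Message polynomial: m(x) = 9 + 3·x + 10·x^2 (mod 11).
For each evaluation point α_i, compute m(α_i) mod 11:
  α_1 = 8: Horner steps 10 → 6 → 2, so m(8) = 2.
  α_2 = 7: Horner steps 10 → 7 → 3, so m(7) = 3.
  α_3 = 10: Horner steps 10 → 4 → 5, so m(10) = 5.
  α_4 = 3: Horner steps 10 → 0 → 9, so m(3) = 9.
  α_5 = 1: Horner steps 10 → 2 → 0, so m(1) = 0.
Codeword c = [2, 3, 5, 9, 0] ∈ F_11^5.


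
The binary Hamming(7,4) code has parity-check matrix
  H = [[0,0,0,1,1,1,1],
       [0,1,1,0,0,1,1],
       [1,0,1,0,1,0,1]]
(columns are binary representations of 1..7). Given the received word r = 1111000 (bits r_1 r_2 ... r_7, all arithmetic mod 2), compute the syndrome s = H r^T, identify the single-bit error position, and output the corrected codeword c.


s = (1, 0, 0)^T, error position = 4, corrected codeword c = 1110000

Compute s = H r^T mod 2 one row at a time:
  s_1 = 1 + 0 + 0 + 0 = 1 ≡ 1 (mod 2).
  s_2 = 1 + 1 + 0 + 0 = 2 ≡ 0 (mod 2).
  s_3 = 1 + 1 + 0 + 0 = 2 ≡ 0 (mod 2).
s = (1, 0, 0)^T — this equals column 4 of H (binary 100), so error is at position 4.
Correct: flip bit 4 of r = 1111000 to get c = 1110000.


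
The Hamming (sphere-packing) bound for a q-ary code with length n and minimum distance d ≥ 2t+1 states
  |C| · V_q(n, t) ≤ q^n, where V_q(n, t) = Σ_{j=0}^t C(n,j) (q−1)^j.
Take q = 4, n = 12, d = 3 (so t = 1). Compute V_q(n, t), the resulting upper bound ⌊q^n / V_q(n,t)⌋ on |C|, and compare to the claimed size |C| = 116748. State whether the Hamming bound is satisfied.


V_q(n, t) = 37, q^n = 16777216, Hamming bound = 453438, |C| = 116748 ≤ bound (satisfied).

Step 1: Compute V_q(n, t) = Σ_{j=0}^1 C(n, j) (q−1)^j.
  j = 0: C(12,0)·(3)^0 = 1·1 = 1.
  j = 1: C(12,1)·(3)^1 = 12·3 = 36.
  V_q(n, t) = 1 + 36 = 37.
Step 2: q^n = 4^12 = 16777216.
Step 3: Hamming bound ⌊q^n / V_q(n,t)⌋ = ⌊16777216/37⌋ = 453438.
Step 4: Compare |C| = 116748 to 453438: satisfied.
The claimed |C| lies below the Hamming bound.


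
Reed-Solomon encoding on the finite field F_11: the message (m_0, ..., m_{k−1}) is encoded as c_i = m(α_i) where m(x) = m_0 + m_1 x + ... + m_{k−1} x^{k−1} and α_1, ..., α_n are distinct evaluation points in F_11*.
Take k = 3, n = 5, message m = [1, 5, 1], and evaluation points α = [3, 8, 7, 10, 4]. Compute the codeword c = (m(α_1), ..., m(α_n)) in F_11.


c = [3, 6, 8, 8, 4]

Message polynomial: m(x) = 1 + 5·x + 1·x^2 (mod 11).
For each evaluation point α_i, compute m(α_i) mod 11:
  α_1 = 3: Horner steps 1 → 8 → 3, so m(3) = 3.
  α_2 = 8: Horner steps 1 → 2 → 6, so m(8) = 6.
  α_3 = 7: Horner steps 1 → 1 → 8, so m(7) = 8.
  α_4 = 10: Horner steps 1 → 4 → 8, so m(10) = 8.
  α_5 = 4: Horner steps 1 → 9 → 4, so m(4) = 4.
Codeword c = [3, 6, 8, 8, 4] ∈ F_11^5.


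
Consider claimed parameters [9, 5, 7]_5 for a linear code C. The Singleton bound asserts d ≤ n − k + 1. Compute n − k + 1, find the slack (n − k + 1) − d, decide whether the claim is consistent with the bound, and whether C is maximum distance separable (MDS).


Singleton RHS = n − k + 1 = 5, slack = -2, bound violated (no such code; not MDS).

Singleton bound: d ≤ n − k + 1.
Here n = 9, k = 5, so n − k + 1 = 5.
Given d = 7, check d ≤ 5: NO.
Slack = (n − k + 1) − d = -2.
The slack is negative: d = 7 exceeds n − k + 1 = 5 by 2, so the Singleton bound is violated and no linear [9, 5, 7]_5 code can exist. In particular it is not MDS (MDS requires d = n − k + 1 exactly).
Description: the claimed parameters are [9, 5, 7]_5; such a code would be impossible (violates the Singleton bound).


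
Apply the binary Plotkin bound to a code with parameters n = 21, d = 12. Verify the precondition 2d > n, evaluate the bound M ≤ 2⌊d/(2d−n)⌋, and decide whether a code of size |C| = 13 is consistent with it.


Plotkin bound M ≤ 8; given |C| = 13 > bound (violated).

Check applicability: 2d = 24, n = 21.
2d − n = 3 > 0, so Plotkin applies.
Compute d/(2d−n) = 12/3 ≈ 4.0000.
⌊d/(2d−n)⌋ = 4.
Plotkin bound: M ≤ 2·4 = 8.
Given |C| = 13, check: VIOLATED.
This |C| is above the Plotkin bound, so no binary code with n = 21, d = 12 and 13 codewords exists.


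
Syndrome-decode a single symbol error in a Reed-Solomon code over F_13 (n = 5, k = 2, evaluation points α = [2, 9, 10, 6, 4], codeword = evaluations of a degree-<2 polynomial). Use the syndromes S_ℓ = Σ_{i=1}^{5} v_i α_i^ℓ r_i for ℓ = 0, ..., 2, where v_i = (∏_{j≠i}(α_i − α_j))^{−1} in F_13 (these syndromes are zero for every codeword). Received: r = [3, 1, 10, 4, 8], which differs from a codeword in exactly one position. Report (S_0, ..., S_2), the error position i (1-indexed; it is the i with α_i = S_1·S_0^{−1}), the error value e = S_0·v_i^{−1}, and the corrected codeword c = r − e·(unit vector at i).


S = (6, 10, 8), error at position 4, error magnitude e = 4, c = [3, 1, 10, 0, 8].

Step 1: column multipliers v_i = (∏_{j≠i}(α_i − α_j))^{−1} mod 13.
  i = 1 (α = 2): (2−9)(2−10)(2−6)(2−4) = (−7)·(−8)·(−4)·(−2) = 448 ≡ 6, so v_1 = 6^{−1} = 11 (mod 13).
  i = 2 (α = 9): (9−2)(9−10)(9−6)(9−4) = 7·(−1)·3·5 = −105 ≡ 12, so v_2 = 12^{−1} = 12 (mod 13).
  i = 3 (α = 10): (10−2)(10−9)(10−6)(10−4) = 8·1·4·6 = 192 ≡ 10, so v_3 = 10^{−1} = 4 (mod 13).
  i = 4 (α = 6): (6−2)(6−9)(6−10)(6−4) = 4·(−3)·(−4)·2 = 96 ≡ 5, so v_4 = 5^{−1} = 8 (mod 13).
  i = 5 (α = 4): (4−2)(4−9)(4−10)(4−6) = 2·(−5)·(−6)·(−2) = −120 ≡ 10, so v_5 = 10^{−1} = 4 (mod 13).
  v = [11, 12, 4, 8, 4].
Step 2: syndromes of r = [3, 1, 10, 4, 8] (all sums mod 13).
  S_0 = Σ v_i r_i = 11·3 + 12·1 + 4·10 + 8·4 + 4·8 = 149 ≡ 6.
  S_1 = Σ v_i α_i r_i = 11·2·3 + 12·9·1 + 4·10·10 + 8·6·4 + 4·4·8 = 894 ≡ 10.
  α_i^2 mod 13 = [4, 3, 9, 10, 3].
  S_2 = Σ v_i α_i^2 r_i = 11·4·3 + 12·3·1 + 4·9·10 + 8·10·4 + 4·3·8 = 944 ≡ 8.
  S = (6, 10, 8) ≠ 0, so r is not a codeword (an error is present).
Step 3: locate the error. For a single error e at position i, S_ℓ = v_i·e·α_i^ℓ, so α_err = S_1/S_0.
  S_0^{−1} = 6^{−1} = 11 (mod 13), so α_err = 10·11 = 110 ≡ 6 = α_4. Error position i = 4.
  Consistency check: S_2/S_1 = 8·4 = 32 ≡ 6 = α_err ✓ (single-error assumption holds).
Step 4: error magnitude e = S_0/v_4 = S_0·∏_{j≠4}(α_4 − α_j) = 6·5 = 30 ≡ 4 (mod 13).
Step 5: correct position 4: c_4 = r_4 − e = 4 − 4 ≡ 0 (mod 13). Hence c = [3, 1, 10, 0, 8].
  Check: interpolating c through the α_i gives m(x) = 11 + 9·x (degree < 2) with m(α_i) = c_i for every i, so c is indeed a codeword.


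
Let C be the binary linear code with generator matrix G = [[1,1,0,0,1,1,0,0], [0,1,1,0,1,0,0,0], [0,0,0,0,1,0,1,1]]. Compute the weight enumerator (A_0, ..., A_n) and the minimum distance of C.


Weight distribution: A_0 = 1, A_3 = 3, A_4 = 2, A_5 = 1, A_6 = 1. Minimum distance d = 3.

Enumerate all 2^3 = 8 messages m ∈ F_2^3.
For each, compute codeword c = mG in F_2^8, then tally its weight.
  m = 000 → c = 00000000, weight = 0.
  m = 100 → c = 11001100, weight = 4.
  m = 010 → c = 01101000, weight = 3.
  m = 110 → c = 10100100, weight = 3.
  m = 001 → c = 00001011, weight = 3.
  m = 101 → c = 11000111, weight = 5.
  m = 011 → c = 01100011, weight = 4.
  m = 111 → c = 10101111, weight = 6.
Tally weights:
  weight 0: 1 codewords.
  weight 3: 3 codewords.
  weight 4: 2 codewords.
  weight 5: 1 codewords.
  weight 6: 1 codewords.
Minimum distance d = smallest w > 0 with A_w > 0 = 3.
Sanity: Σ A_w = 8 = 2^3 = 8 ✓.


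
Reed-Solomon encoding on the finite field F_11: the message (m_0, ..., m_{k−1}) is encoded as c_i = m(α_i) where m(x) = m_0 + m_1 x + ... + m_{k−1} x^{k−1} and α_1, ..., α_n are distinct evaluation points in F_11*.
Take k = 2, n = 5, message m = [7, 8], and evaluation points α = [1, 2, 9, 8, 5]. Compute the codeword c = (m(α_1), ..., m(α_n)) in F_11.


c = [4, 1, 2, 5, 3]

Message polynomial: m(x) = 7 + 8·x (mod 11).
For each evaluation point α_i, compute m(α_i) mod 11:
  α_1 = 1: Horner steps 8 → 4, so m(1) = 4.
  α_2 = 2: Horner steps 8 → 1, so m(2) = 1.
  α_3 = 9: Horner steps 8 → 2, so m(9) = 2.
  α_4 = 8: Horner steps 8 → 5, so m(8) = 5.
  α_5 = 5: Horner steps 8 → 3, so m(5) = 3.
Codeword c = [4, 1, 2, 5, 3] ∈ F_11^5.


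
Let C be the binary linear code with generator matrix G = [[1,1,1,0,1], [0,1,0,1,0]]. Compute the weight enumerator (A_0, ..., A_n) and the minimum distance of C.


Weight distribution: A_0 = 1, A_2 = 1, A_4 = 2. Minimum distance d = 2.

Enumerate all 2^2 = 4 messages m ∈ F_2^2.
For each, compute codeword c = mG in F_2^5, then tally its weight.
  m = 00 → c = 00000, weight = 0.
  m = 10 → c = 11101, weight = 4.
  m = 01 → c = 01010, weight = 2.
  m = 11 → c = 10111, weight = 4.
Tally weights:
  weight 0: 1 codewords.
  weight 2: 1 codewords.
  weight 4: 2 codewords.
Minimum distance d = smallest w > 0 with A_w > 0 = 2.
Sanity: Σ A_w = 4 = 2^2 = 4 ✓.


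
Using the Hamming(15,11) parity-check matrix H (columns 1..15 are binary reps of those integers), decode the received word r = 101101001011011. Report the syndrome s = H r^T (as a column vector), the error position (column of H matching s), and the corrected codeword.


s = (1, 1, 1, 1)^T, error position = 15, corrected codeword c = 101101001011010

Compute s = H r^T mod 2 one row at a time:
  s_1 = 0 + 1 + 0 + 1 + 1 + 0 + 1 + 1 = 5 ≡ 1 (mod 2).
  s_2 = 1 + 0 + 1 + 0 + 1 + 0 + 1 + 1 = 5 ≡ 1 (mod 2).
  s_3 = 0 + 1 + 1 + 0 + 0 + 1 + 1 + 1 = 5 ≡ 1 (mod 2).
  s_4 = 1 + 1 + 0 + 0 + 1 + 1 + 0 + 1 = 5 ≡ 1 (mod 2).
s = (1, 1, 1, 1)^T — this equals column 15 of H (binary 1111), so error is at position 15.
Correct: flip bit 15 of r = 101101001011011 to get c = 101101001011010.


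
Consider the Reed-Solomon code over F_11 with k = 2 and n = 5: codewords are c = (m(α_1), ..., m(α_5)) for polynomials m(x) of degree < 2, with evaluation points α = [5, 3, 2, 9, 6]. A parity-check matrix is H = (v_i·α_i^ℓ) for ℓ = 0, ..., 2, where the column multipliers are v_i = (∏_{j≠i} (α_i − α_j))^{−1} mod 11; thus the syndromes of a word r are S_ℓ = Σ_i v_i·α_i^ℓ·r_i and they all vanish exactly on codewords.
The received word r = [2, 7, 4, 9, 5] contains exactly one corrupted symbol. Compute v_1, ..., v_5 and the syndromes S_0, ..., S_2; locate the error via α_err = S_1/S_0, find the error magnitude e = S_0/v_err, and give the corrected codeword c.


S = (8, 6, 10), error at position 4, error magnitude e = 6, c = [2, 7, 4, 3, 5].

Step 1: column multipliers v_i = (∏_{j≠i}(α_i − α_j))^{−1} mod 11.
  i = 1 (α = 5): (5−3)(5−2)(5−9)(5−6) = 2·3·(−4)·(−1) = 24 ≡ 2, so v_1 = 2^{−1} = 6 (mod 11).
  i = 2 (α = 3): (3−5)(3−2)(3−9)(3−6) = (−2)·1·(−6)·(−3) = −36 ≡ 8, so v_2 = 8^{−1} = 7 (mod 11).
  i = 3 (α = 2): (2−5)(2−3)(2−9)(2−6) = (−3)·(−1)·(−7)·(−4) = 84 ≡ 7, so v_3 = 7^{−1} = 8 (mod 11).
  i = 4 (α = 9): (9−5)(9−3)(9−2)(9−6) = 4·6·7·3 = 504 ≡ 9, so v_4 = 9^{−1} = 5 (mod 11).
  i = 5 (α = 6): (6−5)(6−3)(6−2)(6−9) = 1·3·4·(−3) = −36 ≡ 8, so v_5 = 8^{−1} = 7 (mod 11).
  v = [6, 7, 8, 5, 7].
Step 2: syndromes of r = [2, 7, 4, 9, 5] (all sums mod 11).
  S_0 = Σ v_i r_i = 6·2 + 7·7 + 8·4 + 5·9 + 7·5 = 173 ≡ 8.
  S_1 = Σ v_i α_i r_i = 6·5·2 + 7·3·7 + 8·2·4 + 5·9·9 + 7·6·5 = 886 ≡ 6.
  α_i^2 mod 11 = [3, 9, 4, 4, 3].
  S_2 = Σ v_i α_i^2 r_i = 6·3·2 + 7·9·7 + 8·4·4 + 5·4·9 + 7·3·5 = 890 ≡ 10.
  S = (8, 6, 10) ≠ 0, so r is not a codeword (an error is present).
Step 3: locate the error. For a single error e at position i, S_ℓ = v_i·e·α_i^ℓ, so α_err = S_1/S_0.
  S_0^{−1} = 8^{−1} = 7 (mod 11), so α_err = 6·7 = 42 ≡ 9 = α_4. Error position i = 4.
  Consistency check: S_2/S_1 = 10·2 = 20 ≡ 9 = α_err ✓ (single-error assumption holds).
Step 4: error magnitude e = S_0/v_4 = S_0·∏_{j≠4}(α_4 − α_j) = 8·9 = 72 ≡ 6 (mod 11).
Step 5: correct position 4: c_4 = r_4 − e = 9 − 6 ≡ 3 (mod 11). Hence c = [2, 7, 4, 3, 5].
  Check: interpolating c through the α_i gives m(x) = 9 + 3·x (degree < 2) with m(α_i) = c_i for every i, so c is indeed a codeword.


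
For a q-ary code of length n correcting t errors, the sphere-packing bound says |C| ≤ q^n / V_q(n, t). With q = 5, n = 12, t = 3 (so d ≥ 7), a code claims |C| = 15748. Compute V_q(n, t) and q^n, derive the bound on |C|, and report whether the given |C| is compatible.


V_q(n, t) = 15185, q^n = 244140625, Hamming bound = 16077, |C| = 15748 ≤ bound (satisfied).

Step 1: Compute V_q(n, t) = Σ_{j=0}^3 C(n, j) (q−1)^j.
  j = 0: C(12,0)·(4)^0 = 1·1 = 1.
  j = 1: C(12,1)·(4)^1 = 12·4 = 48.
  j = 2: C(12,2)·(4)^2 = 66·16 = 1056.
  j = 3: C(12,3)·(4)^3 = 220·64 = 14080.
  V_q(n, t) = 1 + 48 + 1056 + 14080 = 15185.
Step 2: q^n = 5^12 = 244140625.
Step 3: Hamming bound ⌊q^n / V_q(n,t)⌋ = ⌊244140625/15185⌋ = 16077.
Step 4: Compare |C| = 15748 to 16077: satisfied.
The claimed |C| lies below the Hamming bound.


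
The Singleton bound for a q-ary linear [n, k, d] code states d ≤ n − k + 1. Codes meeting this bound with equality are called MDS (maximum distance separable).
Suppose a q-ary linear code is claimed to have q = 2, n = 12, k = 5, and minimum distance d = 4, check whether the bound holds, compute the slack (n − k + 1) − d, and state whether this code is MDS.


Singleton RHS = n − k + 1 = 8, slack = 4, bound satisfied, not MDS.

Singleton bound: d ≤ n − k + 1.
Here n = 12, k = 5, so n − k + 1 = 8.
Given d = 4, check d ≤ 8: YES.
Slack = (n − k + 1) − d = 4.
The code is NOT MDS (slack = 4 > 0).
Description: the claimed parameters are [12, 5, 4]_2; such a code would be non-MDS.


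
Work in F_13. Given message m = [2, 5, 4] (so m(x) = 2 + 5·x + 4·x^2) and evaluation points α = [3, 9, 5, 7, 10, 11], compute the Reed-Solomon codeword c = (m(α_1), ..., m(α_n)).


c = [1, 7, 10, 12, 10, 8]

Message polynomial: m(x) = 2 + 5·x + 4·x^2 (mod 13).
For each evaluation point α_i, compute m(α_i) mod 13:
  α_1 = 3: Horner steps 4 → 4 → 1, so m(3) = 1.
  α_2 = 9: Horner steps 4 → 2 → 7, so m(9) = 7.
  α_3 = 5: Horner steps 4 → 12 → 10, so m(5) = 10.
  α_4 = 7: Horner steps 4 → 7 → 12, so m(7) = 12.
  α_5 = 10: Horner steps 4 → 6 → 10, so m(10) = 10.
  α_6 = 11: Horner steps 4 → 10 → 8, so m(11) = 8.
Codeword c = [1, 7, 10, 12, 10, 8] ∈ F_13^6.


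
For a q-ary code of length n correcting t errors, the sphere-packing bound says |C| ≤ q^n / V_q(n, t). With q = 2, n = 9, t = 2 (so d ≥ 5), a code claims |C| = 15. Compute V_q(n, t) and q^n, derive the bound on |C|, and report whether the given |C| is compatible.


V_q(n, t) = 46, q^n = 512, Hamming bound = 11, |C| = 15 > bound (violated).

Step 1: Compute V_q(n, t) = Σ_{j=0}^2 C(n, j) (q−1)^j.
  j = 0: C(9,0)·(1)^0 = 1·1 = 1.
  j = 1: C(9,1)·(1)^1 = 9·1 = 9.
  j = 2: C(9,2)·(1)^2 = 36·1 = 36.
  V_q(n, t) = 1 + 9 + 36 = 46.
Step 2: q^n = 2^9 = 512.
Step 3: Hamming bound ⌊q^n / V_q(n,t)⌋ = ⌊512/46⌋ = 11.
Step 4: Compare |C| = 15 to 11: violated.
The claimed |C| lies above the Hamming bound, so no 2-ary code of length 9 with d ≥ 5 can have 15 codewords.


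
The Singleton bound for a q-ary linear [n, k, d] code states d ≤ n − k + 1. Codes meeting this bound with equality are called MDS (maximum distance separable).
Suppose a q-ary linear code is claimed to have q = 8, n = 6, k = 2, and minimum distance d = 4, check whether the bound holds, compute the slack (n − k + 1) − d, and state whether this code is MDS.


Singleton RHS = n − k + 1 = 5, slack = 1, bound satisfied, not MDS.

Singleton bound: d ≤ n − k + 1.
Here n = 6, k = 2, so n − k + 1 = 5.
Given d = 4, check d ≤ 5: YES.
Slack = (n − k + 1) − d = 1.
The code is NOT MDS (slack = 1 > 0).
Description: the claimed parameters are [6, 2, 4]_8; such a code would be non-MDS.


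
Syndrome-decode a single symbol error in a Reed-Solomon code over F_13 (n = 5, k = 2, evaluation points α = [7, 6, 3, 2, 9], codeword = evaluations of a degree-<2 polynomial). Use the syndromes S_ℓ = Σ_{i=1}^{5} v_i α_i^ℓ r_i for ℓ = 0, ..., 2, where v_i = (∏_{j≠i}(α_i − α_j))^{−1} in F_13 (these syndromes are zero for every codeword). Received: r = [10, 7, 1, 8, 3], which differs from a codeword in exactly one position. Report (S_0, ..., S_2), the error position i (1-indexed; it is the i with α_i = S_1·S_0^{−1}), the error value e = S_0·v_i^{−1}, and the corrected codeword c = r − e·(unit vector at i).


S = (7, 8, 11), error at position 3, error magnitude e = 3, c = [10, 7, 11, 8, 3].

Step 1: column multipliers v_i = (∏_{j≠i}(α_i − α_j))^{−1} mod 13.
  i = 1 (α = 7): (7−6)(7−3)(7−2)(7−9) = 1·4·5·(−2) = −40 ≡ 12, so v_1 = 12^{−1} = 12 (mod 13).
  i = 2 (α = 6): (6−7)(6−3)(6−2)(6−9) = (−1)·3·4·(−3) = 36 ≡ 10, so v_2 = 10^{−1} = 4 (mod 13).
  i = 3 (α = 3): (3−7)(3−6)(3−2)(3−9) = (−4)·(−3)·1·(−6) = −72 ≡ 6, so v_3 = 6^{−1} = 11 (mod 13).
  i = 4 (α = 2): (2−7)(2−6)(2−3)(2−9) = (−5)·(−4)·(−1)·(−7) = 140 ≡ 10, so v_4 = 10^{−1} = 4 (mod 13).
  i = 5 (α = 9): (9−7)(9−6)(9−3)(9−2) = 2·3·6·7 = 252 ≡ 5, so v_5 = 5^{−1} = 8 (mod 13).
  v = [12, 4, 11, 4, 8].
Step 2: syndromes of r = [10, 7, 1, 8, 3] (all sums mod 13).
  S_0 = Σ v_i r_i = 12·10 + 4·7 + 11·1 + 4·8 + 8·3 = 215 ≡ 7.
  S_1 = Σ v_i α_i r_i = 12·7·10 + 4·6·7 + 11·3·1 + 4·2·8 + 8·9·3 = 1321 ≡ 8.
  α_i^2 mod 13 = [10, 10, 9, 4, 3].
  S_2 = Σ v_i α_i^2 r_i = 12·10·10 + 4·10·7 + 11·9·1 + 4·4·8 + 8·3·3 = 1779 ≡ 11.
  S = (7, 8, 11) ≠ 0, so r is not a codeword (an error is present).
Step 3: locate the error. For a single error e at position i, S_ℓ = v_i·e·α_i^ℓ, so α_err = S_1/S_0.
  S_0^{−1} = 7^{−1} = 2 (mod 13), so α_err = 8·2 = 16 ≡ 3 = α_3. Error position i = 3.
  Consistency check: S_2/S_1 = 11·5 = 55 ≡ 3 = α_err ✓ (single-error assumption holds).
Step 4: error magnitude e = S_0/v_3 = S_0·∏_{j≠3}(α_3 − α_j) = 7·6 = 42 ≡ 3 (mod 13).
Step 5: correct position 3: c_3 = r_3 − e = 1 − 3 ≡ 11 (mod 13). Hence c = [10, 7, 11, 8, 3].
  Check: interpolating c through the α_i gives m(x) = 2 + 3·x (degree < 2) with m(α_i) = c_i for every i, so c is indeed a codeword.


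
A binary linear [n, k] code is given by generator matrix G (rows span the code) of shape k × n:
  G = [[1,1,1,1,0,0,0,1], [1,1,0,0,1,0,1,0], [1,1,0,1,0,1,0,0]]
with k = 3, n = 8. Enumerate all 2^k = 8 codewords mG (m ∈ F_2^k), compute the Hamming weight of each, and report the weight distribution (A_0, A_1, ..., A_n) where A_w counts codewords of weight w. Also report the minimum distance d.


Weight distribution: A_0 = 1, A_3 = 1, A_4 = 3, A_5 = 2, A_7 = 1. Minimum distance d = 3.

Enumerate all 2^3 = 8 messages m ∈ F_2^3.
For each, compute codeword c = mG in F_2^8, then tally its weight.
  m = 000 → c = 00000000, weight = 0.
  m = 100 → c = 11110001, weight = 5.
  m = 010 → c = 11001010, weight = 4.
  m = 110 → c = 00111011, weight = 5.
  m = 001 → c = 11010100, weight = 4.
  m = 101 → c = 00100101, weight = 3.
  m = 011 → c = 00011110, weight = 4.
  m = 111 → c = 11101111, weight = 7.
Tally weights:
  weight 0: 1 codewords.
  weight 3: 1 codewords.
  weight 4: 3 codewords.
  weight 5: 2 codewords.
  weight 7: 1 codewords.
Minimum distance d = smallest w > 0 with A_w > 0 = 3.
Sanity: Σ A_w = 8 = 2^3 = 8 ✓.


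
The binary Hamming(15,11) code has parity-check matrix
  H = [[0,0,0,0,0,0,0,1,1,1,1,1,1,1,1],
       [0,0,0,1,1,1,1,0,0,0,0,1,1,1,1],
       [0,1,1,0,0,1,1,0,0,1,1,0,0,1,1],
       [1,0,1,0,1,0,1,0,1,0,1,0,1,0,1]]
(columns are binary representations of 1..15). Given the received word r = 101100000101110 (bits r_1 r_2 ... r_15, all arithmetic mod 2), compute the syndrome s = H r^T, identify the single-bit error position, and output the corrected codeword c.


s = (0, 0, 1, 1)^T, error position = 3, corrected codeword c = 100100000101110

Compute s = H r^T mod 2 one row at a time:
  s_1 = 0 + 0 + 1 + 0 + 1 + 1 + 1 + 0 = 4 ≡ 0 (mod 2).
  s_2 = 1 + 0 + 0 + 0 + 1 + 1 + 1 + 0 = 4 ≡ 0 (mod 2).
  s_3 = 0 + 1 + 0 + 0 + 1 + 0 + 1 + 0 = 3 ≡ 1 (mod 2).
  s_4 = 1 + 1 + 0 + 0 + 0 + 0 + 1 + 0 = 3 ≡ 1 (mod 2).
s = (0, 0, 1, 1)^T — this equals column 3 of H (binary 0011), so error is at position 3.
Correct: flip bit 3 of r = 101100000101110 to get c = 100100000101110.


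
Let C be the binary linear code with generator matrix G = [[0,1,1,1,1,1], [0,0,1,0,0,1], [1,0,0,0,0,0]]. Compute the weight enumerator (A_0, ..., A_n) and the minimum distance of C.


Weight distribution: A_0 = 1, A_1 = 1, A_2 = 1, A_3 = 2, A_4 = 1, A_5 = 1, A_6 = 1. Minimum distance d = 1.

Enumerate all 2^3 = 8 messages m ∈ F_2^3.
For each, compute codeword c = mG in F_2^6, then tally its weight.
  m = 000 → c = 000000, weight = 0.
  m = 100 → c = 011111, weight = 5.
  m = 010 → c = 001001, weight = 2.
  m = 110 → c = 010110, weight = 3.
  m = 001 → c = 100000, weight = 1.
  m = 101 → c = 111111, weight = 6.
  m = 011 → c = 101001, weight = 3.
  m = 111 → c = 110110, weight = 4.
Tally weights:
  weight 0: 1 codewords.
  weight 1: 1 codewords.
  weight 2: 1 codewords.
  weight 3: 2 codewords.
  weight 4: 1 codewords.
  weight 5: 1 codewords.
  weight 6: 1 codewords.
Minimum distance d = smallest w > 0 with A_w > 0 = 1.
Sanity: Σ A_w = 8 = 2^3 = 8 ✓.


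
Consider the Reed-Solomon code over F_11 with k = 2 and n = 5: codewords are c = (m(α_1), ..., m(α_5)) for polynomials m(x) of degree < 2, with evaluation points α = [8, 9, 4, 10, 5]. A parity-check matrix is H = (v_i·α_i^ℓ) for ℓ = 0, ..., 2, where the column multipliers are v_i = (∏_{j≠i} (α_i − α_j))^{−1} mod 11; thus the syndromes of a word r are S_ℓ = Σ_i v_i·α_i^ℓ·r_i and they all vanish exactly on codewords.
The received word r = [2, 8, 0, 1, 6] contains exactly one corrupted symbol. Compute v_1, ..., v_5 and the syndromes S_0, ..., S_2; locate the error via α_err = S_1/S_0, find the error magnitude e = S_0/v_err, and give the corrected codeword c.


S = (4, 7, 4), error at position 4, error magnitude e = 9, c = [2, 8, 0, 3, 6].

Step 1: column multipliers v_i = (∏_{j≠i}(α_i − α_j))^{−1} mod 11.
  i = 1 (α = 8): (8−9)(8−4)(8−10)(8−5) = (−1)·4·(−2)·3 = 24 ≡ 2, so v_1 = 2^{−1} = 6 (mod 11).
  i = 2 (α = 9): (9−8)(9−4)(9−10)(9−5) = 1·5·(−1)·4 = −20 ≡ 2, so v_2 = 2^{−1} = 6 (mod 11).
  i = 3 (α = 4): (4−8)(4−9)(4−10)(4−5) = (−4)·(−5)·(−6)·(−1) = 120 ≡ 10, so v_3 = 10^{−1} = 10 (mod 11).
  i = 4 (α = 10): (10−8)(10−9)(10−4)(10−5) = 2·1·6·5 = 60 ≡ 5, so v_4 = 5^{−1} = 9 (mod 11).
  i = 5 (α = 5): (5−8)(5−9)(5−4)(5−10) = (−3)·(−4)·1·(−5) = −60 ≡ 6, so v_5 = 6^{−1} = 2 (mod 11).
  v = [6, 6, 10, 9, 2].
Step 2: syndromes of r = [2, 8, 0, 1, 6] (all sums mod 11).
  S_0 = Σ v_i r_i = 6·2 + 6·8 + 10·0 + 9·1 + 2·6 = 81 ≡ 4.
  S_1 = Σ v_i α_i r_i = 6·8·2 + 6·9·8 + 10·4·0 + 9·10·1 + 2·5·6 = 678 ≡ 7.
  α_i^2 mod 11 = [9, 4, 5, 1, 3].
  S_2 = Σ v_i α_i^2 r_i = 6·9·2 + 6·4·8 + 10·5·0 + 9·1·1 + 2·3·6 = 345 ≡ 4.
  S = (4, 7, 4) ≠ 0, so r is not a codeword (an error is present).
Step 3: locate the error. For a single error e at position i, S_ℓ = v_i·e·α_i^ℓ, so α_err = S_1/S_0.
  S_0^{−1} = 4^{−1} = 3 (mod 11), so α_err = 7·3 = 21 ≡ 10 = α_4. Error position i = 4.
  Consistency check: S_2/S_1 = 4·8 = 32 ≡ 10 = α_err ✓ (single-error assumption holds).
Step 4: error magnitude e = S_0/v_4 = S_0·∏_{j≠4}(α_4 − α_j) = 4·5 = 20 ≡ 9 (mod 11).
Step 5: correct position 4: c_4 = r_4 − e = 1 − 9 ≡ 3 (mod 11). Hence c = [2, 8, 0, 3, 6].
  Check: interpolating c through the α_i gives m(x) = 9 + 6·x (degree < 2) with m(α_i) = c_i for every i, so c is indeed a codeword.


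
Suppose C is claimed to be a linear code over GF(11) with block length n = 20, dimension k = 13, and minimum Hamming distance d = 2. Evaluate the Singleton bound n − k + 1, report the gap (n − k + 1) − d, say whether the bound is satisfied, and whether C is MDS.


Singleton RHS = n − k + 1 = 8, slack = 6, bound satisfied, not MDS.

Singleton bound: d ≤ n − k + 1.
Here n = 20, k = 13, so n − k + 1 = 8.
Given d = 2, check d ≤ 8: YES.
Slack = (n − k + 1) − d = 6.
The code is NOT MDS (slack = 6 > 0).
Description: the claimed parameters are [20, 13, 2]_11; such a code would be non-MDS.


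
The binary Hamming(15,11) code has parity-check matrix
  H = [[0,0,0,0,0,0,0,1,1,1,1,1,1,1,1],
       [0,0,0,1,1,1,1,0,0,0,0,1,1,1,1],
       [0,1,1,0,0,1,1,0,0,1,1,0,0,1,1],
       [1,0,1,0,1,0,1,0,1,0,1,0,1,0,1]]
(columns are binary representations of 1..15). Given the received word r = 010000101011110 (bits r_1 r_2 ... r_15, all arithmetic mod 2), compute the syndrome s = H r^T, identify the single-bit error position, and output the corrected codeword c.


s = (1, 0, 0, 0)^T, error position = 8, corrected codeword c = 010000111011110

Compute s = H r^T mod 2 one row at a time:
  s_1 = 0 + 1 + 0 + 1 + 1 + 1 + 1 + 0 = 5 ≡ 1 (mod 2).
  s_2 = 0 + 0 + 0 + 1 + 1 + 1 + 1 + 0 = 4 ≡ 0 (mod 2).
  s_3 = 1 + 0 + 0 + 1 + 0 + 1 + 1 + 0 = 4 ≡ 0 (mod 2).
  s_4 = 0 + 0 + 0 + 1 + 1 + 1 + 1 + 0 = 4 ≡ 0 (mod 2).
s = (1, 0, 0, 0)^T — this equals column 8 of H (binary 1000), so error is at position 8.
Correct: flip bit 8 of r = 010000101011110 to get c = 010000111011110.


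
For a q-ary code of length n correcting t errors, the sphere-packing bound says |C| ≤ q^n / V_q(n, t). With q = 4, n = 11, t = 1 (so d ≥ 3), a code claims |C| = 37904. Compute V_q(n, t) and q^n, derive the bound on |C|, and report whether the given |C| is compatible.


V_q(n, t) = 34, q^n = 4194304, Hamming bound = 123361, |C| = 37904 ≤ bound (satisfied).

Step 1: Compute V_q(n, t) = Σ_{j=0}^1 C(n, j) (q−1)^j.
  j = 0: C(11,0)·(3)^0 = 1·1 = 1.
  j = 1: C(11,1)·(3)^1 = 11·3 = 33.
  V_q(n, t) = 1 + 33 = 34.
Step 2: q^n = 4^11 = 4194304.
Step 3: Hamming bound ⌊q^n / V_q(n,t)⌋ = ⌊4194304/34⌋ = 123361.
Step 4: Compare |C| = 37904 to 123361: satisfied.
The claimed |C| lies below the Hamming bound.


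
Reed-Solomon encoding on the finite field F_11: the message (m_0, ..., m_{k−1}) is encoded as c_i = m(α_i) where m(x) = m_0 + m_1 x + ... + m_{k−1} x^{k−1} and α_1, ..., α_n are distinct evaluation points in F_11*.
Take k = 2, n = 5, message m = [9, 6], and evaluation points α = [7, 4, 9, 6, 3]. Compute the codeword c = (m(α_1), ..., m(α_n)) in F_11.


c = [7, 0, 8, 1, 5]

Message polynomial: m(x) = 9 + 6·x (mod 11).
For each evaluation point α_i, compute m(α_i) mod 11:
  α_1 = 7: Horner steps 6 → 7, so m(7) = 7.
  α_2 = 4: Horner steps 6 → 0, so m(4) = 0.
  α_3 = 9: Horner steps 6 → 8, so m(9) = 8.
  α_4 = 6: Horner steps 6 → 1, so m(6) = 1.
  α_5 = 3: Horner steps 6 → 5, so m(3) = 5.
Codeword c = [7, 0, 8, 1, 5] ∈ F_11^5.


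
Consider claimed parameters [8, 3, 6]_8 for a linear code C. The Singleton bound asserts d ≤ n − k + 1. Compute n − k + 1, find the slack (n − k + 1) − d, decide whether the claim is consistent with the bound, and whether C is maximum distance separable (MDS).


Singleton RHS = n − k + 1 = 6, slack = 0, bound satisfied, MDS.

Singleton bound: d ≤ n − k + 1.
Here n = 8, k = 3, so n − k + 1 = 6.
Given d = 6, check d ≤ 6: YES.
Slack = (n − k + 1) − d = 0.
The code is MDS (slack = 0).
Description: the claimed parameters are [8, 3, 6]_8; such a code would be MDS (meets Singleton bound).


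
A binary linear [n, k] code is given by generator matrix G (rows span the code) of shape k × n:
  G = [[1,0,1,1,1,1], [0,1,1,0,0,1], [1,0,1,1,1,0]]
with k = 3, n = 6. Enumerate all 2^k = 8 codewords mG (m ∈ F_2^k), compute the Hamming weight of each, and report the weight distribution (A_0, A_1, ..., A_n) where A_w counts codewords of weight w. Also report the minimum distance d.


Weight distribution: A_0 = 1, A_1 = 1, A_2 = 1, A_3 = 1, A_4 = 2, A_5 = 2. Minimum distance d = 1.

Enumerate all 2^3 = 8 messages m ∈ F_2^3.
For each, compute codeword c = mG in F_2^6, then tally its weight.
  m = 000 → c = 000000, weight = 0.
  m = 100 → c = 101111, weight = 5.
  m = 010 → c = 011001, weight = 3.
  m = 110 → c = 110110, weight = 4.
  m = 001 → c = 101110, weight = 4.
  m = 101 → c = 000001, weight = 1.
  m = 011 → c = 110111, weight = 5.
  m = 111 → c = 011000, weight = 2.
Tally weights:
  weight 0: 1 codewords.
  weight 1: 1 codewords.
  weight 2: 1 codewords.
  weight 3: 1 codewords.
  weight 4: 2 codewords.
  weight 5: 2 codewords.
Minimum distance d = smallest w > 0 with A_w > 0 = 1.
Sanity: Σ A_w = 8 = 2^3 = 8 ✓.


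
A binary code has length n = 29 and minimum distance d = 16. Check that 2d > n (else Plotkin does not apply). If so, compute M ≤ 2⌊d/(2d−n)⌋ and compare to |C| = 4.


Plotkin bound M ≤ 10; given |C| = 4 ≤ bound (satisfied).

Check applicability: 2d = 32, n = 29.
2d − n = 3 > 0, so Plotkin applies.
Compute d/(2d−n) = 16/3 ≈ 5.3333.
⌊d/(2d−n)⌋ = 5.
Plotkin bound: M ≤ 2·5 = 10.
Given |C| = 4, check: satisfied.
This |C| is below the Plotkin bound.


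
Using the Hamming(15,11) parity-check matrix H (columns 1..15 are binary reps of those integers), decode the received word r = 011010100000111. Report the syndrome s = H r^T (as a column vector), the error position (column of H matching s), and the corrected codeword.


s = (1, 1, 1, 1)^T, error position = 15, corrected codeword c = 011010100000110

Compute s = H r^T mod 2 one row at a time:
  s_1 = 0 + 0 + 0 + 0 + 0 + 1 + 1 + 1 = 3 ≡ 1 (mod 2).
  s_2 = 0 + 1 + 0 + 1 + 0 + 1 + 1 + 1 = 5 ≡ 1 (mod 2).
  s_3 = 1 + 1 + 0 + 1 + 0 + 0 + 1 + 1 = 5 ≡ 1 (mod 2).
  s_4 = 0 + 1 + 1 + 1 + 0 + 0 + 1 + 1 = 5 ≡ 1 (mod 2).
s = (1, 1, 1, 1)^T — this equals column 15 of H (binary 1111), so error is at position 15.
Correct: flip bit 15 of r = 011010100000111 to get c = 011010100000110.


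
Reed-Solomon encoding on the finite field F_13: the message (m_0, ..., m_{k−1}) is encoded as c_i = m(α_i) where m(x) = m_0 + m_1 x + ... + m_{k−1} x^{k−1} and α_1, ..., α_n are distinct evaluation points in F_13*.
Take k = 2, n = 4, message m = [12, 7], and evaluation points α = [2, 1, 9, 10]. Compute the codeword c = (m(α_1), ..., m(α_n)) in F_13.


c = [0, 6, 10, 4]

Message polynomial: m(x) = 12 + 7·x (mod 13).
For each evaluation point α_i, compute m(α_i) mod 13:
  α_1 = 2: Horner steps 7 → 0, so m(2) = 0.
  α_2 = 1: Horner steps 7 → 6, so m(1) = 6.
  α_3 = 9: Horner steps 7 → 10, so m(9) = 10.
  α_4 = 10: Horner steps 7 → 4, so m(10) = 4.
Codeword c = [0, 6, 10, 4] ∈ F_13^4.


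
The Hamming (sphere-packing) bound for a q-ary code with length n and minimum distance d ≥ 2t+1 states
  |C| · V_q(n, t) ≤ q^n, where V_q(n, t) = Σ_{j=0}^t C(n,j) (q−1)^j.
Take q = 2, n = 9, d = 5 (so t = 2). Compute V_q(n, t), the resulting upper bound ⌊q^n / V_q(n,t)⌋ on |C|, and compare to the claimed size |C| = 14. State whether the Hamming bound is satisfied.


V_q(n, t) = 46, q^n = 512, Hamming bound = 11, |C| = 14 > bound (violated).

Step 1: Compute V_q(n, t) = Σ_{j=0}^2 C(n, j) (q−1)^j.
  j = 0: C(9,0)·(1)^0 = 1·1 = 1.
  j = 1: C(9,1)·(1)^1 = 9·1 = 9.
  j = 2: C(9,2)·(1)^2 = 36·1 = 36.
  V_q(n, t) = 1 + 9 + 36 = 46.
Step 2: q^n = 2^9 = 512.
Step 3: Hamming bound ⌊q^n / V_q(n,t)⌋ = ⌊512/46⌋ = 11.
Step 4: Compare |C| = 14 to 11: violated.
The claimed |C| lies above the Hamming bound, so no 2-ary code of length 9 with d ≥ 5 can have 14 codewords.


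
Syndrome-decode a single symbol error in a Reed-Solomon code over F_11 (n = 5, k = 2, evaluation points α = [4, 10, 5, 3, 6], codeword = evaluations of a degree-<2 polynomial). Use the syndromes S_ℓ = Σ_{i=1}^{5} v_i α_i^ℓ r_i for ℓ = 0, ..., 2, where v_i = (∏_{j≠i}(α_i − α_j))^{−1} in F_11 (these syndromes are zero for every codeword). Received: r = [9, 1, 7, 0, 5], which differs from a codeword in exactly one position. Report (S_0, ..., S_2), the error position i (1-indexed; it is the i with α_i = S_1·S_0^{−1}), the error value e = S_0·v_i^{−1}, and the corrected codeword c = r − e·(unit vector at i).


S = (1, 10, 1), error at position 2, error magnitude e = 4, c = [9, 8, 7, 0, 5].

Step 1: column multipliers v_i = (∏_{j≠i}(α_i − α_j))^{−1} mod 11.
  i = 1 (α = 4): (4−10)(4−5)(4−3)(4−6) = (−6)·(−1)·1·(−2) = −12 ≡ 10, so v_1 = 10^{−1} = 10 (mod 11).
  i = 2 (α = 10): (10−4)(10−5)(10−3)(10−6) = 6·5·7·4 = 840 ≡ 4, so v_2 = 4^{−1} = 3 (mod 11).
  i = 3 (α = 5): (5−4)(5−10)(5−3)(5−6) = 1·(−5)·2·(−1) = 10 ≡ 10, so v_3 = 10^{−1} = 10 (mod 11).
  i = 4 (α = 3): (3−4)(3−10)(3−5)(3−6) = (−1)·(−7)·(−2)·(−3) = 42 ≡ 9, so v_4 = 9^{−1} = 5 (mod 11).
  i = 5 (α = 6): (6−4)(6−10)(6−5)(6−3) = 2·(−4)·1·3 = −24 ≡ 9, so v_5 = 9^{−1} = 5 (mod 11).
  v = [10, 3, 10, 5, 5].
Step 2: syndromes of r = [9, 1, 7, 0, 5] (all sums mod 11).
  S_0 = Σ v_i r_i = 10·9 + 3·1 + 10·7 + 5·0 + 5·5 = 188 ≡ 1.
  S_1 = Σ v_i α_i r_i = 10·4·9 + 3·10·1 + 10·5·7 + 5·3·0 + 5·6·5 = 890 ≡ 10.
  α_i^2 mod 11 = [5, 1, 3, 9, 3].
  S_2 = Σ v_i α_i^2 r_i = 10·5·9 + 3·1·1 + 10·3·7 + 5·9·0 + 5·3·5 = 738 ≡ 1.
  S = (1, 10, 1) ≠ 0, so r is not a codeword (an error is present).
Step 3: locate the error. For a single error e at position i, S_ℓ = v_i·e·α_i^ℓ, so α_err = S_1/S_0.
  S_0^{−1} = 1^{−1} = 1 (mod 11), so α_err = 10·1 = 10 ≡ 10 = α_2. Error position i = 2.
  Consistency check: S_2/S_1 = 1·10 = 10 ≡ 10 = α_err ✓ (single-error assumption holds).
Step 4: error magnitude e = S_0/v_2 = S_0·∏_{j≠2}(α_2 − α_j) = 1·4 = 4 ≡ 4 (mod 11).
Step 5: correct position 2: c_2 = r_2 − e = 1 − 4 ≡ 8 (mod 11). Hence c = [9, 8, 7, 0, 5].
  Check: interpolating c through the α_i gives m(x) = 6 + 9·x (degree < 2) with m(α_i) = c_i for every i, so c is indeed a codeword.


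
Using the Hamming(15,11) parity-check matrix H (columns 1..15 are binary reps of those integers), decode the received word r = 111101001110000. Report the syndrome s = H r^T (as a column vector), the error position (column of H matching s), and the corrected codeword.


s = (1, 0, 1, 0)^T, error position = 10, corrected codeword c = 111101001010000

Compute s = H r^T mod 2 one row at a time:
  s_1 = 0 + 1 + 1 + 1 + 0 + 0 + 0 + 0 = 3 ≡ 1 (mod 2).
  s_2 = 1 + 0 + 1 + 0 + 0 + 0 + 0 + 0 = 2 ≡ 0 (mod 2).
  s_3 = 1 + 1 + 1 + 0 + 1 + 1 + 0 + 0 = 5 ≡ 1 (mod 2).
  s_4 = 1 + 1 + 0 + 0 + 1 + 1 + 0 + 0 = 4 ≡ 0 (mod 2).
s = (1, 0, 1, 0)^T — this equals column 10 of H (binary 1010), so error is at position 10.
Correct: flip bit 10 of r = 111101001110000 to get c = 111101001010000.


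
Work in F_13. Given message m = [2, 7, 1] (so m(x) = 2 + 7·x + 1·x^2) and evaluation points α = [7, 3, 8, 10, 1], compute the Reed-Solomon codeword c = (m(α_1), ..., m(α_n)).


c = [9, 6, 5, 3, 10]

Message polynomial: m(x) = 2 + 7·x + 1·x^2 (mod 13).
For each evaluation point α_i, compute m(α_i) mod 13:
  α_1 = 7: Horner steps 1 → 1 → 9, so m(7) = 9.
  α_2 = 3: Horner steps 1 → 10 → 6, so m(3) = 6.
  α_3 = 8: Horner steps 1 → 2 → 5, so m(8) = 5.
  α_4 = 10: Horner steps 1 → 4 → 3, so m(10) = 3.
  α_5 = 1: Horner steps 1 → 8 → 10, so m(1) = 10.
Codeword c = [9, 6, 5, 3, 10] ∈ F_13^5.


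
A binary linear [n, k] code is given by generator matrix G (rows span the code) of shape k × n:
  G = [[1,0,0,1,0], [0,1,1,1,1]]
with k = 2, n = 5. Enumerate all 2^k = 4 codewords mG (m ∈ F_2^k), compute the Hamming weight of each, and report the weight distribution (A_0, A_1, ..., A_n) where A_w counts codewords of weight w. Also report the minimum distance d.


Weight distribution: A_0 = 1, A_2 = 1, A_4 = 2. Minimum distance d = 2.

Enumerate all 2^2 = 4 messages m ∈ F_2^2.
For each, compute codeword c = mG in F_2^5, then tally its weight.
  m = 00 → c = 00000, weight = 0.
  m = 10 → c = 10010, weight = 2.
  m = 01 → c = 01111, weight = 4.
  m = 11 → c = 11101, weight = 4.
Tally weights:
  weight 0: 1 codewords.
  weight 2: 1 codewords.
  weight 4: 2 codewords.
Minimum distance d = smallest w > 0 with A_w > 0 = 2.
Sanity: Σ A_w = 4 = 2^2 = 4 ✓.


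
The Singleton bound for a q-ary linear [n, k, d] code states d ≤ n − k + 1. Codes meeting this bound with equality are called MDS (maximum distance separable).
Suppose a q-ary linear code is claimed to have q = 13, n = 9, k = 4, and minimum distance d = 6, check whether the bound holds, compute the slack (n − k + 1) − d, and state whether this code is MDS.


Singleton RHS = n − k + 1 = 6, slack = 0, bound satisfied, MDS.

Singleton bound: d ≤ n − k + 1.
Here n = 9, k = 4, so n − k + 1 = 6.
Given d = 6, check d ≤ 6: YES.
Slack = (n − k + 1) − d = 0.
The code is MDS (slack = 0).
Description: the claimed parameters are [9, 4, 6]_13; such a code would be MDS (meets Singleton bound).


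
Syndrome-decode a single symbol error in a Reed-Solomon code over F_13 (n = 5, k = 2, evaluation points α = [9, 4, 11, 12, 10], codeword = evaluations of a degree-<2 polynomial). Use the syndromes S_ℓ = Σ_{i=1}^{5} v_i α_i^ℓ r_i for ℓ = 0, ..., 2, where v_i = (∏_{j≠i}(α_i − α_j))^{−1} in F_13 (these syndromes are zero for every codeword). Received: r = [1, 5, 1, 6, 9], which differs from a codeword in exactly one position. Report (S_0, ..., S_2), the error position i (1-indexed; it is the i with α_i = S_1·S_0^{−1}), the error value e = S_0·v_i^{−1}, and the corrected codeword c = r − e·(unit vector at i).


S = (4, 10, 12), error at position 1, error magnitude e = 10, c = [4, 5, 1, 6, 9].

Step 1: column multipliers v_i = (∏_{j≠i}(α_i − α_j))^{−1} mod 13.
  i = 1 (α = 9): (9−4)(9−11)(9−12)(9−10) = 5·(−2)·(−3)·(−1) = −30 ≡ 9, so v_1 = 9^{−1} = 3 (mod 13).
  i = 2 (α = 4): (4−9)(4−11)(4−12)(4−10) = (−5)·(−7)·(−8)·(−6) = 1680 ≡ 3, so v_2 = 3^{−1} = 9 (mod 13).
  i = 3 (α = 11): (11−9)(11−4)(11−12)(11−10) = 2·7·(−1)·1 = −14 ≡ 12, so v_3 = 12^{−1} = 12 (mod 13).
  i = 4 (α = 12): (12−9)(12−4)(12−11)(12−10) = 3·8·1·2 = 48 ≡ 9, so v_4 = 9^{−1} = 3 (mod 13).
  i = 5 (α = 10): (10−9)(10−4)(10−11)(10−12) = 1·6·(−1)·(−2) = 12 ≡ 12, so v_5 = 12^{−1} = 12 (mod 13).
  v = [3, 9, 12, 3, 12].
Step 2: syndromes of r = [1, 5, 1, 6, 9] (all sums mod 13).
  S_0 = Σ v_i r_i = 3·1 + 9·5 + 12·1 + 3·6 + 12·9 = 186 ≡ 4.
  S_1 = Σ v_i α_i r_i = 3·9·1 + 9·4·5 + 12·11·1 + 3·12·6 + 12·10·9 = 1635 ≡ 10.
  α_i^2 mod 13 = [3, 3, 4, 1, 9].
  S_2 = Σ v_i α_i^2 r_i = 3·3·1 + 9·3·5 + 12·4·1 + 3·1·6 + 12·9·9 = 1182 ≡ 12.
  S = (4, 10, 12) ≠ 0, so r is not a codeword (an error is present).
Step 3: locate the error. For a single error e at position i, S_ℓ = v_i·e·α_i^ℓ, so α_err = S_1/S_0.
  S_0^{−1} = 4^{−1} = 10 (mod 13), so α_err = 10·10 = 100 ≡ 9 = α_1. Error position i = 1.
  Consistency check: S_2/S_1 = 12·4 = 48 ≡ 9 = α_err ✓ (single-error assumption holds).
Step 4: error magnitude e = S_0/v_1 = S_0·∏_{j≠1}(α_1 − α_j) = 4·9 = 36 ≡ 10 (mod 13).
Step 5: correct position 1: c_1 = r_1 − e = 1 − 10 ≡ 4 (mod 13). Hence c = [4, 5, 1, 6, 9].
  Check: interpolating c through the α_i gives m(x) = 11 + 5·x (degree < 2) with m(α_i) = c_i for every i, so c is indeed a codeword.


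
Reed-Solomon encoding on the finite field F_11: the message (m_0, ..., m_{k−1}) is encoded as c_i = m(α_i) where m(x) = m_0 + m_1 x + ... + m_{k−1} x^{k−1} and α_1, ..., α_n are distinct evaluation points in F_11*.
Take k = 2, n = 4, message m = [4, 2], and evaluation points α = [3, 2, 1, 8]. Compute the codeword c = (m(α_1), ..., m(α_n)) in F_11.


c = [10, 8, 6, 9]

Message polynomial: m(x) = 4 + 2·x (mod 11).
For each evaluation point α_i, compute m(α_i) mod 11:
  α_1 = 3: Horner steps 2 → 10, so m(3) = 10.
  α_2 = 2: Horner steps 2 → 8, so m(2) = 8.
  α_3 = 1: Horner steps 2 → 6, so m(1) = 6.
  α_4 = 8: Horner steps 2 → 9, so m(8) = 9.
Codeword c = [10, 8, 6, 9] ∈ F_11^4.
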